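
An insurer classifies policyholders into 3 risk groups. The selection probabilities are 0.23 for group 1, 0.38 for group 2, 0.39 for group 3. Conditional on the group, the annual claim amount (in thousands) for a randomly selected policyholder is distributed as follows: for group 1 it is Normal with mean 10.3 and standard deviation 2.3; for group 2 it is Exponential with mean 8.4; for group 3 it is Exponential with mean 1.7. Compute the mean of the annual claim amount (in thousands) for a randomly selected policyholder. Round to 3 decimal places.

Component means — 1: 10.3; 2: 8.4; 3: 1.7.
E[X] = 0.23·10.3 + 0.38·8.4 + 0.39·1.7 = 6.224.

6.224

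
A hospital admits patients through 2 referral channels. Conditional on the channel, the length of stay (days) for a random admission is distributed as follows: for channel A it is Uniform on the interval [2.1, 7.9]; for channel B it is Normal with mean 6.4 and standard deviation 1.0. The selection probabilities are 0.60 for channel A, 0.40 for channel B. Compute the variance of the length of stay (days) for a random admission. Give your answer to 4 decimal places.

Per component, A: μ=5, E[X²]=27.8033; B: μ=6.4, E[X²]=41.96.
E[X] = 0.6·5 + 0.4·6.4 = 5.56.
E[X²] = 0.6·27.8033 + 0.4·41.96 = 33.466.
Var(X) = E[X²] − (E[X])² = 33.466 − 30.9136 = 2.5524.

2.5524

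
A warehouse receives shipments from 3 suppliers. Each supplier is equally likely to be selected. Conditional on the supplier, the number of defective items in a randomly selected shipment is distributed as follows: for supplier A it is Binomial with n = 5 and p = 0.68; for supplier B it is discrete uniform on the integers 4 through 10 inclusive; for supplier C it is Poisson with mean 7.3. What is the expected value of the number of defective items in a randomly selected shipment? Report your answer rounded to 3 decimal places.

5.900

Component means — A: 3.4; B: 7; C: 7.3.
E[X] = 0.333333·3.4 + 0.333333·7 + 0.333333·7.3 = 5.9.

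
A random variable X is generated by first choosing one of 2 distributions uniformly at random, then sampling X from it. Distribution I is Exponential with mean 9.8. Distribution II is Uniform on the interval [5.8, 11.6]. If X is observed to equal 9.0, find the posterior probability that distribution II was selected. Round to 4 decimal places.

Likelihoods f(9.0 | ·): I: 0.0407317; II: 0.172414.
Posterior ∝ prior × likelihood. Numerator for II: 0.5·0.172414 = 0.0862069.
Normalizing constant: 0.5·0.0407317 + 0.5·0.172414 = 0.106573.
P(II | observation) = 0.0862069 / 0.106573 = 0.808902.

0.8089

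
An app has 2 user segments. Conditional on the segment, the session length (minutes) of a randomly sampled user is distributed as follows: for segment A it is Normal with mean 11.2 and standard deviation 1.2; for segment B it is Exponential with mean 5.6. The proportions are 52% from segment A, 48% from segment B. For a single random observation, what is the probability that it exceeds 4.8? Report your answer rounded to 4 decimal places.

Conditional on each segment, P(X > 4.8): A: 1; B: 0.424373.
By total probability, P(X > 4.8) = 0.52·1 + 0.48·0.424373 = 0.723699.

0.7237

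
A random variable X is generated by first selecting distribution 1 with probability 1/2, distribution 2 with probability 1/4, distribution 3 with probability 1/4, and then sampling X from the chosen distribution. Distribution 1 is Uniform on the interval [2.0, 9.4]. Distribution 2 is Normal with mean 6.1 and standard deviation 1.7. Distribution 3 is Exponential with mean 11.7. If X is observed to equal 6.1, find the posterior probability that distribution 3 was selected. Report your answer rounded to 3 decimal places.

Likelihoods f(6.1 | ·): 1: 0.135135; 2: 0.234672; 3: 0.0507443.
Posterior ∝ prior × likelihood. Numerator for 3: 0.25·0.0507443 = 0.0126861.
Normalizing constant: 0.5·0.135135 + 0.25·0.234672 + 0.25·0.0507443 = 0.138922.
P(3 | observation) = 0.0126861 / 0.138922 = 0.0913182.

0.091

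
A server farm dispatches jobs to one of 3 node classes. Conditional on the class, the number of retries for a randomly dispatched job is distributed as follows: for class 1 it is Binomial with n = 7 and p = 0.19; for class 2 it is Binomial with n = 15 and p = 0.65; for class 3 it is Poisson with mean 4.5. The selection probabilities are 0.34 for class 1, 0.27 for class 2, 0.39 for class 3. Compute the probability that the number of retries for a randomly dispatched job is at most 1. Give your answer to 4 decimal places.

Conditional on each class, P(X ≤ 1): 1: 0.604399; 2: 4.18094e-06; 3: 0.0610995.
By total probability, P(X ≤ 1) = 0.34·0.604399 + 0.27·4.18094e-06 + 0.39·0.0610995 = 0.229326.

0.2293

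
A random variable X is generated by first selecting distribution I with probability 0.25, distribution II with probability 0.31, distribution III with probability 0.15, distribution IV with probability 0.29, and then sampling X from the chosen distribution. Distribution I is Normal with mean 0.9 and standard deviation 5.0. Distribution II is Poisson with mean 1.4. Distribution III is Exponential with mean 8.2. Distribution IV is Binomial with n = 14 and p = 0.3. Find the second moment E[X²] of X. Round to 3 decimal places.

For each component E[X²] = Var + (mean)², giving I: 25.81; II: 3.36; III: 134.48; IV: 20.58.
Overall E[X²] = 0.25·25.81 + 0.31·3.36 + 0.15·134.48 + 0.29·20.58 = 33.6343.

33.634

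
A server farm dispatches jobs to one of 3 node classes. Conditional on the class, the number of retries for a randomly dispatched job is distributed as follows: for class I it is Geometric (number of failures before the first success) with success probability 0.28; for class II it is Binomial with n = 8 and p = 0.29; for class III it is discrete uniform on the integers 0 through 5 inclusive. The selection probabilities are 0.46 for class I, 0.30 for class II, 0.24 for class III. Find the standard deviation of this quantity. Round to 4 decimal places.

2.3303

Per component, I: μ=2.57143, E[X²]=15.7959; II: μ=2.32, E[X²]=7.0296; III: μ=2.5, E[X²]=9.16667.
E[X] = 0.46·2.57143 + 0.3·2.32 + 0.24·2.5 = 2.47886.
E[X²] = 0.46·15.7959 + 0.3·7.0296 + 0.24·9.16667 = 11.575.
Var(X) = E[X²] − (E[X])² = 11.575 − 6.14473 = 5.43027.
SD(X) = √5.43027 = 2.33029.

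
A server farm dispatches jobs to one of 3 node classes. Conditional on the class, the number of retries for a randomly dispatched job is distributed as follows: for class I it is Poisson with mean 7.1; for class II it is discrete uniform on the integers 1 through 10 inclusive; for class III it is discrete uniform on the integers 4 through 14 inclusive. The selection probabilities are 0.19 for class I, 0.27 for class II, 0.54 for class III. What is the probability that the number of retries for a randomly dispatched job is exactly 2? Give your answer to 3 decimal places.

0.031

Conditional on each class, P(X = 2): I: 0.0207968; II: 0.1; III: 0.
By total probability, P(X = 2) = 0.19·0.0207968 + 0.27·0.1 + 0.54·0 = 0.0309514.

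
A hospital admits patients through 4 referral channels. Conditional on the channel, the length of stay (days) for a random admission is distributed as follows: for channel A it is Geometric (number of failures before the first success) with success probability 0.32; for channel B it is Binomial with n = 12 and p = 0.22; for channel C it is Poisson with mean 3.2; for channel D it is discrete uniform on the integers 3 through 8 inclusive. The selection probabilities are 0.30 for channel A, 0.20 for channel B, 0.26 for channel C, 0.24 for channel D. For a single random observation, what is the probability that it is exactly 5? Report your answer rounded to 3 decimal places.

Conditional on each channel, P(X = 5): A: 0.0465259; B: 0.071697; C: 0.113979; D: 0.166667.
By total probability, P(X = 5) = 0.3·0.0465259 + 0.2·0.071697 + 0.26·0.113979 + 0.24·0.166667 = 0.0979318.

0.098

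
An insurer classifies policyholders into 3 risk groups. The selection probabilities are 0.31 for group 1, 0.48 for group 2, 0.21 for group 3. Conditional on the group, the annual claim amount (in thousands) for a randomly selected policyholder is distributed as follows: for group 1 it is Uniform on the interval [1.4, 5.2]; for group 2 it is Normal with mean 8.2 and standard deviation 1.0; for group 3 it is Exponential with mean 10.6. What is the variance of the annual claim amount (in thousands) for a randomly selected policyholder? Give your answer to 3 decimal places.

32.071

Per component, 1: μ=3.3, E[X²]=12.0933; 2: μ=8.2, E[X²]=68.24; 3: μ=10.6, E[X²]=224.72.
E[X] = 0.31·3.3 + 0.48·8.2 + 0.21·10.6 = 7.185.
E[X²] = 0.31·12.0933 + 0.48·68.24 + 0.21·224.72 = 83.6953.
Var(X) = E[X²] − (E[X])² = 83.6953 − 51.6242 = 32.0711.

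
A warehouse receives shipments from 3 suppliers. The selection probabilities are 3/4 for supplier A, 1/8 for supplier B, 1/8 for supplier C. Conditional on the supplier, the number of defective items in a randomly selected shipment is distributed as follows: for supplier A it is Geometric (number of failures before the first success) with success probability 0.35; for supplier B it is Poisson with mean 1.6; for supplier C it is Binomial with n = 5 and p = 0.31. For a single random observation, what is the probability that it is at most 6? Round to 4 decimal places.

Conditional on each supplier, P(X ≤ 6): A: 0.950978; B: 0.998664; C: 1.
By total probability, P(X ≤ 6) = 0.75·0.950978 + 0.125·0.998664 + 0.125·1 = 0.963066.

0.9631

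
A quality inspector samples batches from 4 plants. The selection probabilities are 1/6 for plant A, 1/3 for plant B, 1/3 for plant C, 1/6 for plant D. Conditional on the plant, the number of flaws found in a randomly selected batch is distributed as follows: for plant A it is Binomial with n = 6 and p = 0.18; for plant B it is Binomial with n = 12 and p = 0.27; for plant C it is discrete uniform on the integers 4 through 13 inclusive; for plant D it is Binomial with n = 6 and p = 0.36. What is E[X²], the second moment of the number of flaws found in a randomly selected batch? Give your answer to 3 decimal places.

For each component E[X²] = Var + (mean)², giving A: 2.052; B: 12.8628; C: 80.5; D: 6.048.
Overall E[X²] = 0.166667·2.052 + 0.333333·12.8628 + 0.333333·80.5 + 0.166667·6.048 = 32.4709.

32.471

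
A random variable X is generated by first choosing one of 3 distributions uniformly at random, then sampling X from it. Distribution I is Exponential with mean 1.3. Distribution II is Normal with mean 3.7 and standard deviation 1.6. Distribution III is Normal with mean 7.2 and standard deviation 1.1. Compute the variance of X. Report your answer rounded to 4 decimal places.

Per component, I: μ=1.3, E[X²]=3.38; II: μ=3.7, E[X²]=16.25; III: μ=7.2, E[X²]=53.05.
E[X] = 0.333333·1.3 + 0.333333·3.7 + 0.333333·7.2 = 4.06667.
E[X²] = 0.333333·3.38 + 0.333333·16.25 + 0.333333·53.05 = 24.2267.
Var(X) = E[X²] − (E[X])² = 24.2267 − 16.5378 = 7.68889.

7.6889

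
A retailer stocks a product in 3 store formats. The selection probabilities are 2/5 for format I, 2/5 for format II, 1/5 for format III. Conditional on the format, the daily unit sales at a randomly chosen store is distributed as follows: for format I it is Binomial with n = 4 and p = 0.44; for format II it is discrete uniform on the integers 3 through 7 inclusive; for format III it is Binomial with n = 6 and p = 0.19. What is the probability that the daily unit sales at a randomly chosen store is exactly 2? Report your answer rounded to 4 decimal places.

0.1923

Conditional on each format, P(X = 2): I: 0.364278; II: 0; III: 0.233098.
By total probability, P(X = 2) = 0.4·0.364278 + 0.4·0 + 0.2·0.233098 = 0.192331.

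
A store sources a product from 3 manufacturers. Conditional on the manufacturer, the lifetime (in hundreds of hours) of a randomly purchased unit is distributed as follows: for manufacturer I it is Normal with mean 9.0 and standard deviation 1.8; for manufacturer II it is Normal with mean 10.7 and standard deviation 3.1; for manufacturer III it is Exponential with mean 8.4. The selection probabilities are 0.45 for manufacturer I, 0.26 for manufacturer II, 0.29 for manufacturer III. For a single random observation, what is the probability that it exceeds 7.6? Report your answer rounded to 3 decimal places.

Conditional on each manufacturer, P(X > 7.6): I: 0.78165; II: 0.841345; III: 0.404638.
By total probability, P(X > 7.6) = 0.45·0.78165 + 0.26·0.841345 + 0.29·0.404638 = 0.687837.

0.688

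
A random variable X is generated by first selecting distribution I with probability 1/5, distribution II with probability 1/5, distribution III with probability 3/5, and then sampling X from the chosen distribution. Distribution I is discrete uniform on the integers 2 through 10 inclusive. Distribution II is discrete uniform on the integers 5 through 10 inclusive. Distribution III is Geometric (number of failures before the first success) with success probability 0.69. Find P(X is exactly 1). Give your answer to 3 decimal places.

0.128

Conditional on each component, P(X = 1): I: 0; II: 0; III: 0.2139.
By total probability, P(X = 1) = 0.2·0 + 0.2·0 + 0.6·0.2139 = 0.12834.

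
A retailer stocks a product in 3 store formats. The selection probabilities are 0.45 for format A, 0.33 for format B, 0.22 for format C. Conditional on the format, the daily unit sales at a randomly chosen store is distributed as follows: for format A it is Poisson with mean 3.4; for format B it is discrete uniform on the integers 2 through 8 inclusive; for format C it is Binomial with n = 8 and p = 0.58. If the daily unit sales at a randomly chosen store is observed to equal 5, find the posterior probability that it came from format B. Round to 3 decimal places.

0.288

Likelihoods P(X=5 | ·): A: 0.126361; B: 0.142857; C: 0.272318.
Posterior ∝ prior × likelihood. Numerator for B: 0.33·0.142857 = 0.0471429.
Normalizing constant: 0.45·0.126361 + 0.33·0.142857 + 0.22·0.272318 = 0.163915.
P(B | observation) = 0.0471429 / 0.163915 = 0.287605.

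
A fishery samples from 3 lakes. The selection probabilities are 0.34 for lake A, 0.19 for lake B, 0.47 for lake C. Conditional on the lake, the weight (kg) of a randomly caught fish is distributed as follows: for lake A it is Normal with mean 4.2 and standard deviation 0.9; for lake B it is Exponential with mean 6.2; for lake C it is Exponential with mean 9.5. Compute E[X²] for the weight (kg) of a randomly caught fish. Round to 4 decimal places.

For each component E[X²] = Var + (mean)², giving A: 18.45; B: 76.88; C: 180.5.
Overall E[X²] = 0.34·18.45 + 0.19·76.88 + 0.47·180.5 = 105.715.

105.7152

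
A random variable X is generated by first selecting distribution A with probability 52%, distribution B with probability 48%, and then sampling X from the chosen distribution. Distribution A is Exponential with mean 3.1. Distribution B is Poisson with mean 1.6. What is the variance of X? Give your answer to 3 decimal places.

Per component, A: μ=3.1, E[X²]=19.22; B: μ=1.6, E[X²]=4.16.
E[X] = 0.52·3.1 + 0.48·1.6 = 2.38.
E[X²] = 0.52·19.22 + 0.48·4.16 = 11.9912.
Var(X) = E[X²] − (E[X])² = 11.9912 − 5.6644 = 6.3268.

6.327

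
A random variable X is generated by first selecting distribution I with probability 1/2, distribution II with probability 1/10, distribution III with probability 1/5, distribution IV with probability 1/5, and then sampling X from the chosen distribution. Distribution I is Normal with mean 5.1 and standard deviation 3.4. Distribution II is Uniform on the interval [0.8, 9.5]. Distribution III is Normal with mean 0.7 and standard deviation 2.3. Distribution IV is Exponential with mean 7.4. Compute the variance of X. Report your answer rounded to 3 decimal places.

23.179

Per component, I: μ=5.1, E[X²]=37.57; II: μ=5.15, E[X²]=32.83; III: μ=0.7, E[X²]=5.78; IV: μ=7.4, E[X²]=109.52.
E[X] = 0.5·5.1 + 0.1·5.15 + 0.2·0.7 + 0.2·7.4 = 4.685.
E[X²] = 0.5·37.57 + 0.1·32.83 + 0.2·5.78 + 0.2·109.52 = 45.128.
Var(X) = E[X²] − (E[X])² = 45.128 − 21.9492 = 23.1788.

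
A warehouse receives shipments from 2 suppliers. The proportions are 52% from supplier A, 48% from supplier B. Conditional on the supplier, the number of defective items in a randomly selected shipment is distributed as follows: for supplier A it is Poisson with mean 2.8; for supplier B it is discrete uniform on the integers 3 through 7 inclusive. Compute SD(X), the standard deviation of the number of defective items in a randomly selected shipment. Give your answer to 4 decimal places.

Per component, A: μ=2.8, E[X²]=10.64; B: μ=5, E[X²]=27.
E[X] = 0.52·2.8 + 0.48·5 = 3.856.
E[X²] = 0.52·10.64 + 0.48·27 = 18.4928.
Var(X) = E[X²] − (E[X])² = 18.4928 − 14.8687 = 3.62406.
SD(X) = √3.62406 = 1.9037.

1.9037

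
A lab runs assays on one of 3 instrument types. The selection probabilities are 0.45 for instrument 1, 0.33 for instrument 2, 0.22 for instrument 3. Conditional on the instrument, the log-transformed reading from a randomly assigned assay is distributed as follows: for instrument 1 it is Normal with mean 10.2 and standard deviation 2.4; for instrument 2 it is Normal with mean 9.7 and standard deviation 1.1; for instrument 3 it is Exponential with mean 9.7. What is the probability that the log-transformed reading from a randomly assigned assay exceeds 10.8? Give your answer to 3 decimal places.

Conditional on each instrument, P(X > 10.8): 1: 0.401294; 2: 0.158655; 3: 0.32844.
By total probability, P(X > 10.8) = 0.45·0.401294 + 0.33·0.158655 + 0.22·0.32844 = 0.305195.

0.305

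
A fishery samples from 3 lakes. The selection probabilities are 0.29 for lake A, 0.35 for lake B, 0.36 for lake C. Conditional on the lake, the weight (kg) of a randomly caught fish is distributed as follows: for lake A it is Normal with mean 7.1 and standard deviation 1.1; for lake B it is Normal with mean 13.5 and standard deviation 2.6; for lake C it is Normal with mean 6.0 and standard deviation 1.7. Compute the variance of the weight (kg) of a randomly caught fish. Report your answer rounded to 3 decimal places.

15.129

Per component, A: μ=7.1, E[X²]=51.62; B: μ=13.5, E[X²]=189.01; C: μ=6, E[X²]=38.89.
E[X] = 0.29·7.1 + 0.35·13.5 + 0.36·6 = 8.944.
E[X²] = 0.29·51.62 + 0.35·189.01 + 0.36·38.89 = 95.1237.
Var(X) = E[X²] − (E[X])² = 95.1237 − 79.9951 = 15.1286.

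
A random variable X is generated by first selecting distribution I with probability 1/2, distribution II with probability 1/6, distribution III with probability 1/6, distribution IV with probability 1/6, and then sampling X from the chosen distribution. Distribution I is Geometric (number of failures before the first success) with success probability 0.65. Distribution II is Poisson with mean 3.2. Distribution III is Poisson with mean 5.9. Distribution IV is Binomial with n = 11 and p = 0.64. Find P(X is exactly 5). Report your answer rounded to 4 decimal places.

0.0659

Conditional on each component, P(X = 5): I: 0.00341392; II: 0.113979; III: 0.163208; IV: 0.107983.
By total probability, P(X = 5) = 0.5·0.00341392 + 0.166667·0.113979 + 0.166667·0.163208 + 0.166667·0.107983 = 0.0659021.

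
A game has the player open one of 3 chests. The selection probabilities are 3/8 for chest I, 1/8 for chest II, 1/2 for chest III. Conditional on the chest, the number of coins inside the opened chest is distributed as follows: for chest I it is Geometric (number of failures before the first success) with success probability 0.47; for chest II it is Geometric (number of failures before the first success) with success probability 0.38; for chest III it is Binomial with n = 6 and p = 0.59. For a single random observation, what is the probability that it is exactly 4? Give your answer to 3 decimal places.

0.174

Conditional on each chest, P(X = 4): I: 0.0370853; II: 0.0561501; III: 0.305539.
By total probability, P(X = 4) = 0.375·0.0370853 + 0.125·0.0561501 + 0.5·0.305539 = 0.173695.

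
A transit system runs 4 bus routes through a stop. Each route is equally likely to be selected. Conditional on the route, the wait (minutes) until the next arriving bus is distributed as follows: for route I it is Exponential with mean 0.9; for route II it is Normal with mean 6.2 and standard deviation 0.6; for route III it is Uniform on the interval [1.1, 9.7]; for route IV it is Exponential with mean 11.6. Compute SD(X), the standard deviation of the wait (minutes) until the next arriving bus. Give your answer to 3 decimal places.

Per component, I: μ=0.9, E[X²]=1.62; II: μ=6.2, E[X²]=38.8; III: μ=5.4, E[X²]=35.3233; IV: μ=11.6, E[X²]=269.12.
E[X] = 0.25·0.9 + 0.25·6.2 + 0.25·5.4 + 0.25·11.6 = 6.025.
E[X²] = 0.25·1.62 + 0.25·38.8 + 0.25·35.3233 + 0.25·269.12 = 86.2158.
Var(X) = E[X²] − (E[X])² = 86.2158 − 36.3006 = 49.9152.
SD(X) = √49.9152 = 7.06507.

7.065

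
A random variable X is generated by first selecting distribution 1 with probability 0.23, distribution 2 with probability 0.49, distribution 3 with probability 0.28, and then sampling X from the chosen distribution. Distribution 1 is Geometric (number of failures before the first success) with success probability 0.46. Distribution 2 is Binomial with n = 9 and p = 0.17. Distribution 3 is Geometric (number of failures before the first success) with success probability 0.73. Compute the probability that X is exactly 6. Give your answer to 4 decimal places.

0.0033

Conditional on each component, P(X = 6): 1: 0.0114057; 2: 0.00115933; 3: 0.000282817.
By total probability, P(X = 6) = 0.23·0.0114057 + 0.49·0.00115933 + 0.28·0.000282817 = 0.00327056.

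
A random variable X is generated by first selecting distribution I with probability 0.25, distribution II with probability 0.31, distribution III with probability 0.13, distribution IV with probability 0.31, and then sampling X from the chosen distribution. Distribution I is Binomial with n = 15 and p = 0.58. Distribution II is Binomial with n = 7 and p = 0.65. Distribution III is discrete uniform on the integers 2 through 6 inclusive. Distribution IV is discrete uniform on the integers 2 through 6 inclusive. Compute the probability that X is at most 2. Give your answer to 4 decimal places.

Conditional on each component, P(X ≤ 2): I: 0.000495449; II: 0.0556075; III: 0.2; IV: 0.2.
By total probability, P(X ≤ 2) = 0.25·0.000495449 + 0.31·0.0556075 + 0.13·0.2 + 0.31·0.2 = 0.105362.

0.1054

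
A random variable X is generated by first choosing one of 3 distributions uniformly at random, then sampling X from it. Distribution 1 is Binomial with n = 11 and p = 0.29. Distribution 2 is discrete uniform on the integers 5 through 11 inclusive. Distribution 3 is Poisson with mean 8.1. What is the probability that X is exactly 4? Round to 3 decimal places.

Conditional on each component, P(X = 4): 1: 0.212283; 2: 0; 3: 0.0544432.
By total probability, P(X = 4) = 0.333333·0.212283 + 0.333333·0 + 0.333333·0.0544432 = 0.0889086.

0.089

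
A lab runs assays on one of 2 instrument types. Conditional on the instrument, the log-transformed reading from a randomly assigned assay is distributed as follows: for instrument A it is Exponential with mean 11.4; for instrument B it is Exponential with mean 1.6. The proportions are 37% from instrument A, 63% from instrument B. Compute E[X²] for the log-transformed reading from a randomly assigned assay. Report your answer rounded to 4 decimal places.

99.3960

For each component E[X²] = Var + (mean)², giving A: 259.92; B: 5.12.
Overall E[X²] = 0.37·259.92 + 0.63·5.12 = 99.396.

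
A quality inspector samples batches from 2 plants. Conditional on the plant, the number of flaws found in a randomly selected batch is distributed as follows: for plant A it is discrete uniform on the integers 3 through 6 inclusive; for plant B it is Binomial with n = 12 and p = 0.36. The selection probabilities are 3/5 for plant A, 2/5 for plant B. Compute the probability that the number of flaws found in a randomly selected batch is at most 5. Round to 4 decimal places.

Conditional on each plant, P(X ≤ 5): A: 0.75; B: 0.76476.
By total probability, P(X ≤ 5) = 0.6·0.75 + 0.4·0.76476 = 0.755904.

0.7559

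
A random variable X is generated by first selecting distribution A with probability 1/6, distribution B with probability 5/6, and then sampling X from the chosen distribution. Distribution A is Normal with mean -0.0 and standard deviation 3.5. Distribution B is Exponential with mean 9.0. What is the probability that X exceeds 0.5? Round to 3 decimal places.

0.862

Conditional on each component, P(X > 0.5): A: 0.443202; B: 0.945959.
By total probability, P(X > 0.5) = 0.166667·0.443202 + 0.833333·0.945959 = 0.862166.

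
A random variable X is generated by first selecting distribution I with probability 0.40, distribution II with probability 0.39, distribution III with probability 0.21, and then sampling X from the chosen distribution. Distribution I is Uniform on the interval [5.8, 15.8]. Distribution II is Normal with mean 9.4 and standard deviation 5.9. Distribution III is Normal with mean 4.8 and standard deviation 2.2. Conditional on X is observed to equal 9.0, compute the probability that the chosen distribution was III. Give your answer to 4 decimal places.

0.0849

Likelihoods f(9.0 | ·): I: 0.1; II: 0.0674621; III: 0.0293134.
Posterior ∝ prior × likelihood. Numerator for III: 0.21·0.0293134 = 0.00615582.
Normalizing constant: 0.4·0.1 + 0.39·0.0674621 + 0.21·0.0293134 = 0.072466.
P(III | observation) = 0.00615582 / 0.072466 = 0.0849476.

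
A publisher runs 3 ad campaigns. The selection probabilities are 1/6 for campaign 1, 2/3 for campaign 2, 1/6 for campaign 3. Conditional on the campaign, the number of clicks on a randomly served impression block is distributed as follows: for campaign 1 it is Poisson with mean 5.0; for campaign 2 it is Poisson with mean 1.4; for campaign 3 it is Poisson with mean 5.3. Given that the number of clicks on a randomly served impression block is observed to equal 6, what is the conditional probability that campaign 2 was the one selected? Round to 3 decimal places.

Likelihoods P(X=6 | ·): 1: 0.146223; 2: 0.00257883; 3: 0.15366.
Posterior ∝ prior × likelihood. Numerator for 2: 0.666667·0.00257883 = 0.00171922.
Normalizing constant: 0.166667·0.146223 + 0.666667·0.00257883 + 0.166667·0.15366 = 0.0516998.
P(2 | observation) = 0.00171922 / 0.0516998 = 0.033254.

0.033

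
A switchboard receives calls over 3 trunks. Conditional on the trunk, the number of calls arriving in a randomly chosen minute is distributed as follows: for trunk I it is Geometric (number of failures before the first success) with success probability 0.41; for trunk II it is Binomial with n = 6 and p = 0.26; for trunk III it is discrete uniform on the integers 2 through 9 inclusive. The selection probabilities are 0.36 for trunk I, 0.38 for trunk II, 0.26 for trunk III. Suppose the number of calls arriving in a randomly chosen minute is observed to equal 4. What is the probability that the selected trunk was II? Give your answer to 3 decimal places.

0.221

Likelihoods P(X=4 | ·): I: 0.0496812; II: 0.037536; III: 0.125.
Posterior ∝ prior × likelihood. Numerator for II: 0.38·0.037536 = 0.0142637.
Normalizing constant: 0.36·0.0496812 + 0.38·0.037536 + 0.26·0.125 = 0.0646489.
P(II | observation) = 0.0142637 / 0.0646489 = 0.220633.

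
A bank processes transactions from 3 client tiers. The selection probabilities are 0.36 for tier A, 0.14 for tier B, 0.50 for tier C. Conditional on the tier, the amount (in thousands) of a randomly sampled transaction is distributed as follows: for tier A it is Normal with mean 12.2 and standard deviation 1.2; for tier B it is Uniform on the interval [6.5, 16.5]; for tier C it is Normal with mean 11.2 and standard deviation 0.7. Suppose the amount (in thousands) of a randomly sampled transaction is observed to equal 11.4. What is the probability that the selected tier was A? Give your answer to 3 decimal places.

0.250

Likelihoods f(11.4 | ·): A: 0.266207; B: 0.1; C: 0.547124.
Posterior ∝ prior × likelihood. Numerator for A: 0.36·0.266207 = 0.0958344.
Normalizing constant: 0.36·0.266207 + 0.14·0.1 + 0.5·0.547124 = 0.383396.
P(A | observation) = 0.0958344 / 0.383396 = 0.249962.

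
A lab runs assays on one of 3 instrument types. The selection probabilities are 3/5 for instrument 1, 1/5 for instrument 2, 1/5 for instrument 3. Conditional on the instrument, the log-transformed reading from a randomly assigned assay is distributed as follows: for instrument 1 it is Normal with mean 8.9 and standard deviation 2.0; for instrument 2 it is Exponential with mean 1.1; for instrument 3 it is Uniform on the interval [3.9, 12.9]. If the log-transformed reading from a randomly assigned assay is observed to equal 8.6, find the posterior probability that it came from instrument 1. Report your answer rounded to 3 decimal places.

0.841

Likelihoods f(8.6 | ·): 1: 0.19724; 2: 0.000365775; 3: 0.111111.
Posterior ∝ prior × likelihood. Numerator for 1: 0.6·0.19724 = 0.118344.
Normalizing constant: 0.6·0.19724 + 0.2·0.000365775 + 0.2·0.111111 = 0.140639.
P(1 | observation) = 0.118344 / 0.140639 = 0.841471.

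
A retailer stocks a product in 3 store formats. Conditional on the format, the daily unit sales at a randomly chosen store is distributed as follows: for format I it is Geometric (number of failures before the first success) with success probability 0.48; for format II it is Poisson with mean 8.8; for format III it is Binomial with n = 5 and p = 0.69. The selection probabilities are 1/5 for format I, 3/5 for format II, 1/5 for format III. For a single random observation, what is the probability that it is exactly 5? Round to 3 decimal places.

0.075

Conditional on each format, P(X = 5): I: 0.0182498; II: 0.0662889; III: 0.156403.
By total probability, P(X = 5) = 0.2·0.0182498 + 0.6·0.0662889 + 0.2·0.156403 = 0.0747039.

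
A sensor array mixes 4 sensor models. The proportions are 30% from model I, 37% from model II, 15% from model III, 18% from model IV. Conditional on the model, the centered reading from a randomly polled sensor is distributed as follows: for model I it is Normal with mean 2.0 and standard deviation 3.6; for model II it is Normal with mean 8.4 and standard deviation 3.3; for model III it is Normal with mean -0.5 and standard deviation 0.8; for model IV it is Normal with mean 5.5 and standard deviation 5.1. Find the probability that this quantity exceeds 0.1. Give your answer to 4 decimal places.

0.7661

Conditional on each model, P(X > 0.1): I: 0.701173; II: 0.994051; III: 0.226627; IV: 0.85516.
By total probability, P(X > 0.1) = 0.3·0.701173 + 0.37·0.994051 + 0.15·0.226627 + 0.18·0.85516 = 0.766074.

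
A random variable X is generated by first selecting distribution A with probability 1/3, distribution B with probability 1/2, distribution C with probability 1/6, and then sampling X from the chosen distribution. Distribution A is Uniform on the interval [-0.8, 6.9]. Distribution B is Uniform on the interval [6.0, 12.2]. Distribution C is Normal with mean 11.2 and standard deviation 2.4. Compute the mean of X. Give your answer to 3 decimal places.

Component means — A: 3.05; B: 9.1; C: 11.2.
E[X] = 0.333333·3.05 + 0.5·9.1 + 0.166667·11.2 = 7.43333.

7.433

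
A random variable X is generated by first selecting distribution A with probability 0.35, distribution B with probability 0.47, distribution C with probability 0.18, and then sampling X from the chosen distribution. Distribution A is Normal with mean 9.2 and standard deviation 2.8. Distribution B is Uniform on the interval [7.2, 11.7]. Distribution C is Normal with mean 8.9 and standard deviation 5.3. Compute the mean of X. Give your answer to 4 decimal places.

Component means — A: 9.2; B: 9.45; C: 8.9.
E[X] = 0.35·9.2 + 0.47·9.45 + 0.18·8.9 = 9.2635.

9.2635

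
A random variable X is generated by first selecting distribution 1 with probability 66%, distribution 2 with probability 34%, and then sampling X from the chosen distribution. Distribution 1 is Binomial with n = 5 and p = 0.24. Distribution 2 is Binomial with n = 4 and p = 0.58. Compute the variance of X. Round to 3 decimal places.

Per component, 1: μ=1.2, E[X²]=2.352; 2: μ=2.32, E[X²]=6.3568.
E[X] = 0.66·1.2 + 0.34·2.32 = 1.5808.
E[X²] = 0.66·2.352 + 0.34·6.3568 = 3.71363.
Var(X) = E[X²] − (E[X])² = 3.71363 − 2.49893 = 1.2147.

1.215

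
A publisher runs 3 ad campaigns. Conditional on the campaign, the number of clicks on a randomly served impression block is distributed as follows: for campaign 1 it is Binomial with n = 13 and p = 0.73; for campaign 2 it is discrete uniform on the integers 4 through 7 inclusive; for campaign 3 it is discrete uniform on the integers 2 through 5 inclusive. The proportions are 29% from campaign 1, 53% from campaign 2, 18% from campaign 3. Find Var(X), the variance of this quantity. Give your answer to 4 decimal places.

6.3320

Per component, 1: μ=9.49, E[X²]=92.6224; 2: μ=5.5, E[X²]=31.5; 3: μ=3.5, E[X²]=13.5.
E[X] = 0.29·9.49 + 0.53·5.5 + 0.18·3.5 = 6.2971.
E[X²] = 0.29·92.6224 + 0.53·31.5 + 0.18·13.5 = 45.9855.
Var(X) = E[X²] − (E[X])² = 45.9855 − 39.6535 = 6.33203.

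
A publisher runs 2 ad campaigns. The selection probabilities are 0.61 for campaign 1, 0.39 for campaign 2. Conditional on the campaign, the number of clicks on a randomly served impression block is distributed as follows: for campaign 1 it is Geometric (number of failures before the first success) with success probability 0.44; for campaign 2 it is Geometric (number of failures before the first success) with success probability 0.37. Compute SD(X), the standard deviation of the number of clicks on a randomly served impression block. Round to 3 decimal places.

1.898

Per component, 1: μ=1.27273, E[X²]=4.5124; 2: μ=1.7027, E[X²]=7.5011.
E[X] = 0.61·1.27273 + 0.39·1.7027 = 1.44042.
E[X²] = 0.61·4.5124 + 0.39·7.5011 = 5.67799.
Var(X) = E[X²] − (E[X])² = 5.67799 − 2.0748 = 3.60319.
SD(X) = √3.60319 = 1.89821.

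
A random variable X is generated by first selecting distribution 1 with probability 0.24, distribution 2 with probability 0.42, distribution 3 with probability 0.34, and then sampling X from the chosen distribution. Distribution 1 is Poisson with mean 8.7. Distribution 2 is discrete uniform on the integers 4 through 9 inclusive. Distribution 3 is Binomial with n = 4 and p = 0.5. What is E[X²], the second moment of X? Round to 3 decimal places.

For each component E[X²] = Var + (mean)², giving 1: 84.39; 2: 45.1667; 3: 5.
Overall E[X²] = 0.24·84.39 + 0.42·45.1667 + 0.34·5 = 40.9236.

40.924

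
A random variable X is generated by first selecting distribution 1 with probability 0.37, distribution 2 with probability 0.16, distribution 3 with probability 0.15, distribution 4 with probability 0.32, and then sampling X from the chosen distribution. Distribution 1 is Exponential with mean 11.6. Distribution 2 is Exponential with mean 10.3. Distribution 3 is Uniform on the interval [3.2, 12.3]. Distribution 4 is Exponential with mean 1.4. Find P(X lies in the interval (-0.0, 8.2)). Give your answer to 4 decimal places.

0.6769

Conditional on each component, P(-0.0 < X < 8.2): 1: 0.506828; 2: 0.548923; 3: 0.549451; 4: 0.997141.
By total probability, P(-0.0 < X < 8.2) = 0.37·0.506828 + 0.16·0.548923 + 0.15·0.549451 + 0.32·0.997141 = 0.676856.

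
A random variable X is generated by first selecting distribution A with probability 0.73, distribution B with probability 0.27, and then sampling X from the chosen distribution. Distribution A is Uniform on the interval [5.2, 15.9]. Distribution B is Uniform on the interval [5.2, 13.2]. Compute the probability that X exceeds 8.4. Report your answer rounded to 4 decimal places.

Conditional on each component, P(X > 8.4): A: 0.700935; B: 0.6.
By total probability, P(X > 8.4) = 0.73·0.700935 + 0.27·0.6 = 0.673682.

0.6737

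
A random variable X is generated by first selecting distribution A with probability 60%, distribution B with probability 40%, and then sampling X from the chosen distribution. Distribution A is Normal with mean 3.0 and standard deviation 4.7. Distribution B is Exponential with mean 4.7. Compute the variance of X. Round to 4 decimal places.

22.7836

Per component, A: μ=3, E[X²]=31.09; B: μ=4.7, E[X²]=44.18.
E[X] = 0.6·3 + 0.4·4.7 = 3.68.
E[X²] = 0.6·31.09 + 0.4·44.18 = 36.326.
Var(X) = E[X²] − (E[X])² = 36.326 − 13.5424 = 22.7836.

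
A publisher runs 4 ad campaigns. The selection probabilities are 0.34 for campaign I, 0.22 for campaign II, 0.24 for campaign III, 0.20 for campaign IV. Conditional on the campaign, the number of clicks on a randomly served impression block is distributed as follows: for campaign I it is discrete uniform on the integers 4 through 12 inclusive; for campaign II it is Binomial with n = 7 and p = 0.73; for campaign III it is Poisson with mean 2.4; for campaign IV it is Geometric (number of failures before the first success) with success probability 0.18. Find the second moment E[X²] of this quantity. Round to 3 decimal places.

41.246

For each component E[X²] = Var + (mean)², giving I: 70.6667; II: 27.4918; III: 8.16; IV: 46.0617.
Overall E[X²] = 0.34·70.6667 + 0.22·27.4918 + 0.24·8.16 + 0.2·46.0617 = 41.2456.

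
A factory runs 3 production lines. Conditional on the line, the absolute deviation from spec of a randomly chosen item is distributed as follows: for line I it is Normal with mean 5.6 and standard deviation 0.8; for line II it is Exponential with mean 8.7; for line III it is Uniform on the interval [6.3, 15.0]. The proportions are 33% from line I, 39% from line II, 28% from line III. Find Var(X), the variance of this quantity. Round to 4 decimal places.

Per component, I: μ=5.6, E[X²]=32; II: μ=8.7, E[X²]=151.38; III: μ=10.65, E[X²]=119.73.
E[X] = 0.33·5.6 + 0.39·8.7 + 0.28·10.65 = 8.223.
E[X²] = 0.33·32 + 0.39·151.38 + 0.28·119.73 = 103.123.
Var(X) = E[X²] − (E[X])² = 103.123 − 67.6177 = 35.5049.

35.5049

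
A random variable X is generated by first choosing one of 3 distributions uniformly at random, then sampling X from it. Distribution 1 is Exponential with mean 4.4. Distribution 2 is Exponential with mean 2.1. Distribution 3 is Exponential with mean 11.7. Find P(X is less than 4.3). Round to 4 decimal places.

0.6007

Conditional on each component, P(X < 4.3): 1: 0.623664; 2: 0.870958; 3: 0.307551.
By total probability, P(X < 4.3) = 0.333333·0.623664 + 0.333333·0.870958 + 0.333333·0.307551 = 0.600725.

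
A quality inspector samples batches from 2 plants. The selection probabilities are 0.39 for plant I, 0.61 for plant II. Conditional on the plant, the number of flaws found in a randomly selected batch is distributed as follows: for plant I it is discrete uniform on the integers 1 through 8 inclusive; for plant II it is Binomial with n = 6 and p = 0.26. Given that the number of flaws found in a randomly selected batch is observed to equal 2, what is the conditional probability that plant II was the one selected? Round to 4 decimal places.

Likelihoods P(X=2 | ·): I: 0.125; II: 0.304064.
Posterior ∝ prior × likelihood. Numerator for II: 0.61·0.304064 = 0.185479.
Normalizing constant: 0.39·0.125 + 0.61·0.304064 = 0.234229.
P(II | observation) = 0.185479 / 0.234229 = 0.79187.

0.7919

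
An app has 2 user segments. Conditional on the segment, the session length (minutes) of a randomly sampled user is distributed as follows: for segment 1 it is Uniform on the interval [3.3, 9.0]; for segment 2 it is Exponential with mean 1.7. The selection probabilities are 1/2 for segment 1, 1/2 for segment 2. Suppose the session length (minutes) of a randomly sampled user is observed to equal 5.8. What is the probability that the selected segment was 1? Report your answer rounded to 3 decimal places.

Likelihoods f(5.8 | ·): 1: 0.175439; 2: 0.0194017.
Posterior ∝ prior × likelihood. Numerator for 1: 0.5·0.175439 = 0.0877193.
Normalizing constant: 0.5·0.175439 + 0.5·0.0194017 = 0.0974202.
P(1 | observation) = 0.0877193 / 0.0974202 = 0.900422.

0.900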